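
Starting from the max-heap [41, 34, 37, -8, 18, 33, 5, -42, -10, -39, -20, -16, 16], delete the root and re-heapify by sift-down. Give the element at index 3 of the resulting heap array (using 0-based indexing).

remove root 41; move last element 16 to root → [16, 34, 37, -8, 18, 33, 5, -42, -10, -39, -20, -16]
16 vs larger child 37 at index 2, swap → [37, 34, 16, -8, 18, 33, 5, -42, -10, -39, -20, -16]
16 vs larger child 33 at index 5, swap → [37, 34, 33, -8, 18, 16, 5, -42, -10, -39, -20, -16]
resulting array: [37, 34, 33, -8, 18, 16, 5, -42, -10, -39, -20, -16]

-8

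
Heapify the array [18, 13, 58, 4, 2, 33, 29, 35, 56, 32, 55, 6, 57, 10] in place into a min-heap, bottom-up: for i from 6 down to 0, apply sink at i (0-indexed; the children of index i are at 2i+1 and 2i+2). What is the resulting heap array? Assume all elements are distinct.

sift down from index 6:
  29 vs only child 10 at index 13, swap → [18, 13, 58, 4, 2, 33, 10, 35, 56, 32, 55, 6, 57, 29]
sift down from index 5:
  33 vs smaller child 6 at index 11, swap → [18, 13, 58, 4, 2, 6, 10, 35, 56, 32, 55, 33, 57, 29]
sift down from index 4: already satisfies heap property
sift down from index 3: already satisfies heap property
sift down from index 2:
  58 vs smaller child 6 at index 5, swap → [18, 13, 6, 4, 2, 58, 10, 35, 56, 32, 55, 33, 57, 29]
  58 vs smaller child 33 at index 11, swap → [18, 13, 6, 4, 2, 33, 10, 35, 56, 32, 55, 58, 57, 29]
sift down from index 1:
  13 vs smaller child 2 at index 4, swap → [18, 2, 6, 4, 13, 33, 10, 35, 56, 32, 55, 58, 57, 29]
sift down from index 0:
  18 vs smaller child 2 at index 1, swap → [2, 18, 6, 4, 13, 33, 10, 35, 56, 32, 55, 58, 57, 29]
  18 vs smaller child 4 at index 3, swap → [2, 4, 6, 18, 13, 33, 10, 35, 56, 32, 55, 58, 57, 29]

[2, 4, 6, 18, 13, 33, 10, 35, 56, 32, 55, 58, 57, 29]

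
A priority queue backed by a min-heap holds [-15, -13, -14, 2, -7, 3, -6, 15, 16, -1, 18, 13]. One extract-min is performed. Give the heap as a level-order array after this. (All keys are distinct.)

[-14, -13, -6, 2, -7, 3, 13, 15, 16, -1, 18]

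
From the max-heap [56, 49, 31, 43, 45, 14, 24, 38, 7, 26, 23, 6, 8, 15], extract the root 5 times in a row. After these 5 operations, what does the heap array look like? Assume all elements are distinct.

[31, 26, 24, 8, 23, 14, 15, 6, 7]

extract-max #1 returns 56:
  remove root 56; move last element 15 to root → [15, 49, 31, 43, 45, 14, 24, 38, 7, 26, 23, 6, 8]
  15 vs larger child 49 at index 1, swap → [49, 15, 31, 43, 45, 14, 24, 38, 7, 26, 23, 6, 8]
  15 vs larger child 45 at index 4, swap → [49, 45, 31, 43, 15, 14, 24, 38, 7, 26, 23, 6, 8]
  15 vs larger child 26 at index 9, swap → [49, 45, 31, 43, 26, 14, 24, 38, 7, 15, 23, 6, 8]
extract-max #2 returns 49:
  remove root 49; move last element 8 to root → [8, 45, 31, 43, 26, 14, 24, 38, 7, 15, 23, 6]
  8 vs larger child 45 at index 1, swap → [45, 8, 31, 43, 26, 14, 24, 38, 7, 15, 23, 6]
  8 vs larger child 43 at index 3, swap → [45, 43, 31, 8, 26, 14, 24, 38, 7, 15, 23, 6]
  8 vs larger child 38 at index 7, swap → [45, 43, 31, 38, 26, 14, 24, 8, 7, 15, 23, 6]
extract-max #3 returns 45:
  remove root 45; move last element 6 to root → [6, 43, 31, 38, 26, 14, 24, 8, 7, 15, 23]
  6 vs larger child 43 at index 1, swap → [43, 6, 31, 38, 26, 14, 24, 8, 7, 15, 23]
  6 vs larger child 38 at index 3, swap → [43, 38, 31, 6, 26, 14, 24, 8, 7, 15, 23]
  6 vs larger child 8 at index 7, swap → [43, 38, 31, 8, 26, 14, 24, 6, 7, 15, 23]
extract-max #4 returns 43:
  remove root 43; move last element 23 to root → [23, 38, 31, 8, 26, 14, 24, 6, 7, 15]
  23 vs larger child 38 at index 1, swap → [38, 23, 31, 8, 26, 14, 24, 6, 7, 15]
  23 vs larger child 26 at index 4, swap → [38, 26, 31, 8, 23, 14, 24, 6, 7, 15]
extract-max #5 returns 38:
  remove root 38; move last element 15 to root → [15, 26, 31, 8, 23, 14, 24, 6, 7]
  15 vs larger child 31 at index 2, swap → [31, 26, 15, 8, 23, 14, 24, 6, 7]
  15 vs larger child 24 at index 6, swap → [31, 26, 24, 8, 23, 14, 15, 6, 7]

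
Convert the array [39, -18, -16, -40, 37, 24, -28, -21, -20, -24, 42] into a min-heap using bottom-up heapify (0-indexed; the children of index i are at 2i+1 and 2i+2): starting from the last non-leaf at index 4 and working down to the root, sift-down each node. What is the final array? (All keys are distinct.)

[-40, -24, -28, -21, 37, 24, -16, -18, -20, 39, 42]

sift down from index 4:
  37 vs smaller child -24 at index 9, swap → [39, -18, -16, -40, -24, 24, -28, -21, -20, 37, 42]
sift down from index 3: already satisfies heap property
sift down from index 2:
  -16 vs smaller child -28 at index 6, swap → [39, -18, -28, -40, -24, 24, -16, -21, -20, 37, 42]
sift down from index 1:
  -18 vs smaller child -40 at index 3, swap → [39, -40, -28, -18, -24, 24, -16, -21, -20, 37, 42]
  -18 vs smaller child -21 at index 7, swap → [39, -40, -28, -21, -24, 24, -16, -18, -20, 37, 42]
sift down from index 0:
  39 vs smaller child -40 at index 1, swap → [-40, 39, -28, -21, -24, 24, -16, -18, -20, 37, 42]
  39 vs smaller child -24 at index 4, swap → [-40, -24, -28, -21, 39, 24, -16, -18, -20, 37, 42]
  39 vs smaller child 37 at index 9, swap → [-40, -24, -28, -21, 37, 24, -16, -18, -20, 39, 42]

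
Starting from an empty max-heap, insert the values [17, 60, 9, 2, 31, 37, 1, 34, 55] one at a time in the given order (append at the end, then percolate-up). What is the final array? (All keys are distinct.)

[60, 55, 37, 34, 17, 9, 1, 2, 31]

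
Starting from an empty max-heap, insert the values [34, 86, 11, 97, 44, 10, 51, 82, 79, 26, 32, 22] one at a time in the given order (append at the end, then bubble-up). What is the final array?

Insert 34:
  append 34 at index 0 → [34] (no swap needed)
Insert 86:
  append 86 at index 1 → [34, 86]
  86 > parent 34 at index 0, swap → [86, 34]
Insert 11:
  append 11 at index 2 → [86, 34, 11] (no swap needed)
Insert 97:
  append 97 at index 3 → [86, 34, 11, 97]
  97 > parent 34 at index 1, swap → [86, 97, 11, 34]
  97 > parent 86 at index 0, swap → [97, 86, 11, 34]
Insert 44:
  append 44 at index 4 → [97, 86, 11, 34, 44] (no swap needed)
Insert 10:
  append 10 at index 5 → [97, 86, 11, 34, 44, 10] (no swap needed)
Insert 51:
  append 51 at index 6 → [97, 86, 11, 34, 44, 10, 51]
  51 > parent 11 at index 2, swap → [97, 86, 51, 34, 44, 10, 11]
Insert 82:
  append 82 at index 7 → [97, 86, 51, 34, 44, 10, 11, 82]
  82 > parent 34 at index 3, swap → [97, 86, 51, 82, 44, 10, 11, 34]
Insert 79:
  append 79 at index 8 → [97, 86, 51, 82, 44, 10, 11, 34, 79] (no swap needed)
Insert 26:
  append 26 at index 9 → [97, 86, 51, 82, 44, 10, 11, 34, 79, 26] (no swap needed)
Insert 32:
  append 32 at index 10 → [97, 86, 51, 82, 44, 10, 11, 34, 79, 26, 32] (no swap needed)
Insert 22:
  append 22 at index 11 → [97, 86, 51, 82, 44, 10, 11, 34, 79, 26, 32, 22]
  22 > parent 10 at index 5, swap → [97, 86, 51, 82, 44, 22, 11, 34, 79, 26, 32, 10]

[97, 86, 51, 82, 44, 22, 11, 34, 79, 26, 32, 10]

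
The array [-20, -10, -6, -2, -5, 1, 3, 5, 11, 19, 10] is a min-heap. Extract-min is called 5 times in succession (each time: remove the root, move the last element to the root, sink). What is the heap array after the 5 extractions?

extract-min #1 returns -20:
  remove root -20; move last element 10 to root → [10, -10, -6, -2, -5, 1, 3, 5, 11, 19]
  10 vs smaller child -10 at index 1, swap → [-10, 10, -6, -2, -5, 1, 3, 5, 11, 19]
  10 vs smaller child -5 at index 4, swap → [-10, -5, -6, -2, 10, 1, 3, 5, 11, 19]
extract-min #2 returns -10:
  remove root -10; move last element 19 to root → [19, -5, -6, -2, 10, 1, 3, 5, 11]
  19 vs smaller child -6 at index 2, swap → [-6, -5, 19, -2, 10, 1, 3, 5, 11]
  19 vs smaller child 1 at index 5, swap → [-6, -5, 1, -2, 10, 19, 3, 5, 11]
extract-min #3 returns -6:
  remove root -6; move last element 11 to root → [11, -5, 1, -2, 10, 19, 3, 5]
  11 vs smaller child -5 at index 1, swap → [-5, 11, 1, -2, 10, 19, 3, 5]
  11 vs smaller child -2 at index 3, swap → [-5, -2, 1, 11, 10, 19, 3, 5]
  11 vs only child 5 at index 7, swap → [-5, -2, 1, 5, 10, 19, 3, 11]
extract-min #4 returns -5:
  remove root -5; move last element 11 to root → [11, -2, 1, 5, 10, 19, 3]
  11 vs smaller child -2 at index 1, swap → [-2, 11, 1, 5, 10, 19, 3]
  11 vs smaller child 5 at index 3, swap → [-2, 5, 1, 11, 10, 19, 3]
extract-min #5 returns -2:
  remove root -2; move last element 3 to root → [3, 5, 1, 11, 10, 19]
  3 vs smaller child 1 at index 2, swap → [1, 5, 3, 11, 10, 19]

[1, 5, 3, 11, 10, 19]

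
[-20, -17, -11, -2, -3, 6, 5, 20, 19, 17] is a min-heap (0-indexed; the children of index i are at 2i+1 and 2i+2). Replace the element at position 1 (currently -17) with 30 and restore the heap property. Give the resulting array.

[-20, -3, -11, -2, 17, 6, 5, 20, 19, 30]

set index 1 from -17 to 30 → [-20, 30, -11, -2, -3, 6, 5, 20, 19, 17]
30 vs smaller child -3 at index 4, swap → [-20, -3, -11, -2, 30, 6, 5, 20, 19, 17]
30 vs only child 17 at index 9, swap → [-20, -3, -11, -2, 17, 6, 5, 20, 19, 30]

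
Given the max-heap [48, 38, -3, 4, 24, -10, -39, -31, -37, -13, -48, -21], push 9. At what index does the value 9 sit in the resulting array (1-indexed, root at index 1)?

append 9 at index 13 → [48, 38, -3, 4, 24, -10, -39, -31, -37, -13, -48, -21, 9]
9 > parent -10 at index 6, swap → [48, 38, -3, 4, 24, 9, -39, -31, -37, -13, -48, -21, -10]
9 > parent -3 at index 3, swap → [48, 38, 9, 4, 24, -3, -39, -31, -37, -13, -48, -21, -10]
resulting array: [48, 38, 9, 4, 24, -3, -39, -31, -37, -13, -48, -21, -10]

3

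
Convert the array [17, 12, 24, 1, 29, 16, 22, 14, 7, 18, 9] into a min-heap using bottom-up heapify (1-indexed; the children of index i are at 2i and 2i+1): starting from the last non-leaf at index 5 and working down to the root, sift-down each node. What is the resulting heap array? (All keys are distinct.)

sift down from index 5:
  29 vs smaller child 9 at index 11, swap → [17, 12, 24, 1, 9, 16, 22, 14, 7, 18, 29]
sift down from index 4: already satisfies heap property
sift down from index 3:
  24 vs smaller child 16 at index 6, swap → [17, 12, 16, 1, 9, 24, 22, 14, 7, 18, 29]
sift down from index 2:
  12 vs smaller child 1 at index 4, swap → [17, 1, 16, 12, 9, 24, 22, 14, 7, 18, 29]
  12 vs smaller child 7 at index 9, swap → [17, 1, 16, 7, 9, 24, 22, 14, 12, 18, 29]
sift down from index 1:
  17 vs smaller child 1 at index 2, swap → [1, 17, 16, 7, 9, 24, 22, 14, 12, 18, 29]
  17 vs smaller child 7 at index 4, swap → [1, 7, 16, 17, 9, 24, 22, 14, 12, 18, 29]
  17 vs smaller child 12 at index 9, swap → [1, 7, 16, 12, 9, 24, 22, 14, 17, 18, 29]

[1, 7, 16, 12, 9, 24, 22, 14, 17, 18, 29]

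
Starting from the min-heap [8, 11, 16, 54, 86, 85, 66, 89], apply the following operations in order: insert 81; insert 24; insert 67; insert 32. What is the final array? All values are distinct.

insert 81:
  append 81 at index 8 → [8, 11, 16, 54, 86, 85, 66, 89, 81] (no swap needed)
insert 24:
  append 24 at index 9 → [8, 11, 16, 54, 86, 85, 66, 89, 81, 24]
  24 < parent 86 at index 4, swap → [8, 11, 16, 54, 24, 85, 66, 89, 81, 86]
insert 67:
  append 67 at index 10 → [8, 11, 16, 54, 24, 85, 66, 89, 81, 86, 67] (no swap needed)
insert 32:
  append 32 at index 11 → [8, 11, 16, 54, 24, 85, 66, 89, 81, 86, 67, 32]
  32 < parent 85 at index 5, swap → [8, 11, 16, 54, 24, 32, 66, 89, 81, 86, 67, 85]

[8, 11, 16, 54, 24, 32, 66, 89, 81, 86, 67, 85]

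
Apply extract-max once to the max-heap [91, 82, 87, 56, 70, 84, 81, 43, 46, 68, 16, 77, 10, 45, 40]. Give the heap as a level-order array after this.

[87, 82, 84, 56, 70, 77, 81, 43, 46, 68, 16, 40, 10, 45]

remove root 91; move last element 40 to root → [40, 82, 87, 56, 70, 84, 81, 43, 46, 68, 16, 77, 10, 45]
40 vs larger child 87 at index 2, swap → [87, 82, 40, 56, 70, 84, 81, 43, 46, 68, 16, 77, 10, 45]
40 vs larger child 84 at index 5, swap → [87, 82, 84, 56, 70, 40, 81, 43, 46, 68, 16, 77, 10, 45]
40 vs larger child 77 at index 11, swap → [87, 82, 84, 56, 70, 77, 81, 43, 46, 68, 16, 40, 10, 45]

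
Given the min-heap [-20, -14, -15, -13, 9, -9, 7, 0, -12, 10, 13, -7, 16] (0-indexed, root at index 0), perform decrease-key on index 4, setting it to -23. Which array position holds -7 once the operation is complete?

11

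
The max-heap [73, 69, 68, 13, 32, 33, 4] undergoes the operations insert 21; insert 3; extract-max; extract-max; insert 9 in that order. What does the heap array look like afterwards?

insert 21:
  append 21 at index 7 → [73, 69, 68, 13, 32, 33, 4, 21]
  21 > parent 13 at index 3, swap → [73, 69, 68, 21, 32, 33, 4, 13]
insert 3:
  append 3 at index 8 → [73, 69, 68, 21, 32, 33, 4, 13, 3] (no swap needed)
extract-max → returns 73:
  remove root 73; move last element 3 to root → [3, 69, 68, 21, 32, 33, 4, 13]
  3 vs larger child 69 at index 1, swap → [69, 3, 68, 21, 32, 33, 4, 13]
  3 vs larger child 32 at index 4, swap → [69, 32, 68, 21, 3, 33, 4, 13]
extract-max → returns 69:
  remove root 69; move last element 13 to root → [13, 32, 68, 21, 3, 33, 4]
  13 vs larger child 68 at index 2, swap → [68, 32, 13, 21, 3, 33, 4]
  13 vs larger child 33 at index 5, swap → [68, 32, 33, 21, 3, 13, 4]
insert 9:
  append 9 at index 7 → [68, 32, 33, 21, 3, 13, 4, 9] (no swap needed)

[68, 32, 33, 21, 3, 13, 4, 9]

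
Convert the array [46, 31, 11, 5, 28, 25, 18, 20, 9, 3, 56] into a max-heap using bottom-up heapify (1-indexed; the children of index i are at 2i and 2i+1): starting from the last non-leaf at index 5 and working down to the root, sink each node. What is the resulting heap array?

[56, 46, 25, 20, 31, 11, 18, 5, 9, 3, 28]

sift down from index 5:
  28 vs larger child 56 at index 11, swap → [46, 31, 11, 5, 56, 25, 18, 20, 9, 3, 28]
sift down from index 4:
  5 vs larger child 20 at index 8, swap → [46, 31, 11, 20, 56, 25, 18, 5, 9, 3, 28]
sift down from index 3:
  11 vs larger child 25 at index 6, swap → [46, 31, 25, 20, 56, 11, 18, 5, 9, 3, 28]
sift down from index 2:
  31 vs larger child 56 at index 5, swap → [46, 56, 25, 20, 31, 11, 18, 5, 9, 3, 28]
sift down from index 1:
  46 vs larger child 56 at index 2, swap → [56, 46, 25, 20, 31, 11, 18, 5, 9, 3, 28]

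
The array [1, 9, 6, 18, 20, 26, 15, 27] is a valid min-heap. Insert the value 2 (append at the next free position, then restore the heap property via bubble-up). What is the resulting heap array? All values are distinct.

[1, 2, 6, 9, 20, 26, 15, 27, 18]

append 2 at index 8 → [1, 9, 6, 18, 20, 26, 15, 27, 2]
2 < parent 18 at index 3, swap → [1, 9, 6, 2, 20, 26, 15, 27, 18]
2 < parent 9 at index 1, swap → [1, 2, 6, 9, 20, 26, 15, 27, 18]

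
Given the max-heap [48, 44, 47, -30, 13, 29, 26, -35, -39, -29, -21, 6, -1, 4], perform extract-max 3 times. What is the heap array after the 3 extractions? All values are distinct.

extract-max #1 returns 48:
  remove root 48; move last element 4 to root → [4, 44, 47, -30, 13, 29, 26, -35, -39, -29, -21, 6, -1]
  4 vs larger child 47 at index 2, swap → [47, 44, 4, -30, 13, 29, 26, -35, -39, -29, -21, 6, -1]
  4 vs larger child 29 at index 5, swap → [47, 44, 29, -30, 13, 4, 26, -35, -39, -29, -21, 6, -1]
  4 vs larger child 6 at index 11, swap → [47, 44, 29, -30, 13, 6, 26, -35, -39, -29, -21, 4, -1]
extract-max #2 returns 47:
  remove root 47; move last element -1 to root → [-1, 44, 29, -30, 13, 6, 26, -35, -39, -29, -21, 4]
  -1 vs larger child 44 at index 1, swap → [44, -1, 29, -30, 13, 6, 26, -35, -39, -29, -21, 4]
  -1 vs larger child 13 at index 4, swap → [44, 13, 29, -30, -1, 6, 26, -35, -39, -29, -21, 4]
extract-max #3 returns 44:
  remove root 44; move last element 4 to root → [4, 13, 29, -30, -1, 6, 26, -35, -39, -29, -21]
  4 vs larger child 29 at index 2, swap → [29, 13, 4, -30, -1, 6, 26, -35, -39, -29, -21]
  4 vs larger child 26 at index 6, swap → [29, 13, 26, -30, -1, 6, 4, -35, -39, -29, -21]

[29, 13, 26, -30, -1, 6, 4, -35, -39, -29, -21]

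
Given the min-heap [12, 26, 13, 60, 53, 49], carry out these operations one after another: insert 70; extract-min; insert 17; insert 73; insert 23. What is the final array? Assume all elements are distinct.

insert 70:
  append 70 at index 6 → [12, 26, 13, 60, 53, 49, 70] (no swap needed)
extract-min → returns 12:
  remove root 12; move last element 70 to root → [70, 26, 13, 60, 53, 49]
  70 vs smaller child 13 at index 2, swap → [13, 26, 70, 60, 53, 49]
  70 vs only child 49 at index 5, swap → [13, 26, 49, 60, 53, 70]
insert 17:
  append 17 at index 6 → [13, 26, 49, 60, 53, 70, 17]
  17 < parent 49 at index 2, swap → [13, 26, 17, 60, 53, 70, 49]
insert 73:
  append 73 at index 7 → [13, 26, 17, 60, 53, 70, 49, 73] (no swap needed)
insert 23:
  append 23 at index 8 → [13, 26, 17, 60, 53, 70, 49, 73, 23]
  23 < parent 60 at index 3, swap → [13, 26, 17, 23, 53, 70, 49, 73, 60]
  23 < parent 26 at index 1, swap → [13, 23, 17, 26, 53, 70, 49, 73, 60]

[13, 23, 17, 26, 53, 70, 49, 73, 60]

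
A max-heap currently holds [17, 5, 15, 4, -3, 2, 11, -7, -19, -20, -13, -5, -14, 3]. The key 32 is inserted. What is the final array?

append 32 at index 14 → [17, 5, 15, 4, -3, 2, 11, -7, -19, -20, -13, -5, -14, 3, 32]
32 > parent 11 at index 6, swap → [17, 5, 15, 4, -3, 2, 32, -7, -19, -20, -13, -5, -14, 3, 11]
32 > parent 15 at index 2, swap → [17, 5, 32, 4, -3, 2, 15, -7, -19, -20, -13, -5, -14, 3, 11]
32 > parent 17 at index 0, swap → [32, 5, 17, 4, -3, 2, 15, -7, -19, -20, -13, -5, -14, 3, 11]

[32, 5, 17, 4, -3, 2, 15, -7, -19, -20, -13, -5, -14, 3, 11]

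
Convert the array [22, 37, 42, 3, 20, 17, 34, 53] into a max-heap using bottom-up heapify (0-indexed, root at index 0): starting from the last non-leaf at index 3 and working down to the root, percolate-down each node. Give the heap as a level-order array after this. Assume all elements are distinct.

[53, 37, 42, 22, 20, 17, 34, 3]

sift down from index 3:
  3 vs only child 53 at index 7, swap → [22, 37, 42, 53, 20, 17, 34, 3]
sift down from index 2: already satisfies heap property
sift down from index 1:
  37 vs larger child 53 at index 3, swap → [22, 53, 42, 37, 20, 17, 34, 3]
sift down from index 0:
  22 vs larger child 53 at index 1, swap → [53, 22, 42, 37, 20, 17, 34, 3]
  22 vs larger child 37 at index 3, swap → [53, 37, 42, 22, 20, 17, 34, 3]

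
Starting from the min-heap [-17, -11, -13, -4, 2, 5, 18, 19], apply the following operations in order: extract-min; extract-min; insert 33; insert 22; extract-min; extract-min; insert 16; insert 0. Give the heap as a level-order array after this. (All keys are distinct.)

[0, 2, 5, 18, 22, 19, 16, 33]

extract-min → returns -17:
  remove root -17; move last element 19 to root → [19, -11, -13, -4, 2, 5, 18]
  19 vs smaller child -13 at index 2, swap → [-13, -11, 19, -4, 2, 5, 18]
  19 vs smaller child 5 at index 5, swap → [-13, -11, 5, -4, 2, 19, 18]
extract-min → returns -13:
  remove root -13; move last element 18 to root → [18, -11, 5, -4, 2, 19]
  18 vs smaller child -11 at index 1, swap → [-11, 18, 5, -4, 2, 19]
  18 vs smaller child -4 at index 3, swap → [-11, -4, 5, 18, 2, 19]
insert 33:
  append 33 at index 6 → [-11, -4, 5, 18, 2, 19, 33] (no swap needed)
insert 22:
  append 22 at index 7 → [-11, -4, 5, 18, 2, 19, 33, 22] (no swap needed)
extract-min → returns -11:
  remove root -11; move last element 22 to root → [22, -4, 5, 18, 2, 19, 33]
  22 vs smaller child -4 at index 1, swap → [-4, 22, 5, 18, 2, 19, 33]
  22 vs smaller child 2 at index 4, swap → [-4, 2, 5, 18, 22, 19, 33]
extract-min → returns -4:
  remove root -4; move last element 33 to root → [33, 2, 5, 18, 22, 19]
  33 vs smaller child 2 at index 1, swap → [2, 33, 5, 18, 22, 19]
  33 vs smaller child 18 at index 3, swap → [2, 18, 5, 33, 22, 19]
insert 16:
  append 16 at index 6 → [2, 18, 5, 33, 22, 19, 16] (no swap needed)
insert 0:
  append 0 at index 7 → [2, 18, 5, 33, 22, 19, 16, 0]
  0 < parent 33 at index 3, swap → [2, 18, 5, 0, 22, 19, 16, 33]
  0 < parent 18 at index 1, swap → [2, 0, 5, 18, 22, 19, 16, 33]
  0 < parent 2 at index 0, swap → [0, 2, 5, 18, 22, 19, 16, 33]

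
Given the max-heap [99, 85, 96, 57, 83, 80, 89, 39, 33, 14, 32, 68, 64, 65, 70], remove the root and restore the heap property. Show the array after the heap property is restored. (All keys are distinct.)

remove root 99; move last element 70 to root → [70, 85, 96, 57, 83, 80, 89, 39, 33, 14, 32, 68, 64, 65]
70 vs larger child 96 at index 2, swap → [96, 85, 70, 57, 83, 80, 89, 39, 33, 14, 32, 68, 64, 65]
70 vs larger child 89 at index 6, swap → [96, 85, 89, 57, 83, 80, 70, 39, 33, 14, 32, 68, 64, 65]

[96, 85, 89, 57, 83, 80, 70, 39, 33, 14, 32, 68, 64, 65]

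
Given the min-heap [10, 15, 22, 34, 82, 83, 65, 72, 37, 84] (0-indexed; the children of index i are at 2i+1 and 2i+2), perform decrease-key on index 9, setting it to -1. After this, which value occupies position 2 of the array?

22

set index 9 from 84 to -1 → [10, 15, 22, 34, 82, 83, 65, 72, 37, -1]
-1 < parent 82 at index 4, swap → [10, 15, 22, 34, -1, 83, 65, 72, 37, 82]
-1 < parent 15 at index 1, swap → [10, -1, 22, 34, 15, 83, 65, 72, 37, 82]
-1 < parent 10 at index 0, swap → [-1, 10, 22, 34, 15, 83, 65, 72, 37, 82]
resulting array: [-1, 10, 22, 34, 15, 83, 65, 72, 37, 82]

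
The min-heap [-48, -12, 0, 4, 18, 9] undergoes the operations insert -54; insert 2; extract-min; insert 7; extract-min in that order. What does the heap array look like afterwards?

[-12, 2, 0, 7, 18, 9, 4]

insert -54:
  append -54 at index 6 → [-48, -12, 0, 4, 18, 9, -54]
  -54 < parent 0 at index 2, swap → [-48, -12, -54, 4, 18, 9, 0]
  -54 < parent -48 at index 0, swap → [-54, -12, -48, 4, 18, 9, 0]
insert 2:
  append 2 at index 7 → [-54, -12, -48, 4, 18, 9, 0, 2]
  2 < parent 4 at index 3, swap → [-54, -12, -48, 2, 18, 9, 0, 4]
extract-min → returns -54:
  remove root -54; move last element 4 to root → [4, -12, -48, 2, 18, 9, 0]
  4 vs smaller child -48 at index 2, swap → [-48, -12, 4, 2, 18, 9, 0]
  4 vs smaller child 0 at index 6, swap → [-48, -12, 0, 2, 18, 9, 4]
insert 7:
  append 7 at index 7 → [-48, -12, 0, 2, 18, 9, 4, 7] (no swap needed)
extract-min → returns -48:
  remove root -48; move last element 7 to root → [7, -12, 0, 2, 18, 9, 4]
  7 vs smaller child -12 at index 1, swap → [-12, 7, 0, 2, 18, 9, 4]
  7 vs smaller child 2 at index 3, swap → [-12, 2, 0, 7, 18, 9, 4]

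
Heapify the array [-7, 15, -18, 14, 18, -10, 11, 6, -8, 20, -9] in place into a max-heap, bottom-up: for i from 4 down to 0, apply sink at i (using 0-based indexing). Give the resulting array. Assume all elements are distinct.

sift down from index 4:
  18 vs larger child 20 at index 9, swap → [-7, 15, -18, 14, 20, -10, 11, 6, -8, 18, -9]
sift down from index 3: already satisfies heap property
sift down from index 2:
  -18 vs larger child 11 at index 6, swap → [-7, 15, 11, 14, 20, -10, -18, 6, -8, 18, -9]
sift down from index 1:
  15 vs larger child 20 at index 4, swap → [-7, 20, 11, 14, 15, -10, -18, 6, -8, 18, -9]
  15 vs larger child 18 at index 9, swap → [-7, 20, 11, 14, 18, -10, -18, 6, -8, 15, -9]
sift down from index 0:
  -7 vs larger child 20 at index 1, swap → [20, -7, 11, 14, 18, -10, -18, 6, -8, 15, -9]
  -7 vs larger child 18 at index 4, swap → [20, 18, 11, 14, -7, -10, -18, 6, -8, 15, -9]
  -7 vs larger child 15 at index 9, swap → [20, 18, 11, 14, 15, -10, -18, 6, -8, -7, -9]

[20, 18, 11, 14, 15, -10, -18, 6, -8, -7, -9]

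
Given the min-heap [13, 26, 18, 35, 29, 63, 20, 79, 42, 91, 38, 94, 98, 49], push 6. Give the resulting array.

[6, 26, 13, 35, 29, 63, 18, 79, 42, 91, 38, 94, 98, 49, 20]

append 6 at index 14 → [13, 26, 18, 35, 29, 63, 20, 79, 42, 91, 38, 94, 98, 49, 6]
6 < parent 20 at index 6, swap → [13, 26, 18, 35, 29, 63, 6, 79, 42, 91, 38, 94, 98, 49, 20]
6 < parent 18 at index 2, swap → [13, 26, 6, 35, 29, 63, 18, 79, 42, 91, 38, 94, 98, 49, 20]
6 < parent 13 at index 0, swap → [6, 26, 13, 35, 29, 63, 18, 79, 42, 91, 38, 94, 98, 49, 20]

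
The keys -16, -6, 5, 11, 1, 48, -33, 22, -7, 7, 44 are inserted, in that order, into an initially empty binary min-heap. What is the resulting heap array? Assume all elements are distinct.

Insert -16:
  append -16 at index 0 → [-16] (no swap needed)
Insert -6:
  append -6 at index 1 → [-16, -6] (no swap needed)
Insert 5:
  append 5 at index 2 → [-16, -6, 5] (no swap needed)
Insert 11:
  append 11 at index 3 → [-16, -6, 5, 11] (no swap needed)
Insert 1:
  append 1 at index 4 → [-16, -6, 5, 11, 1] (no swap needed)
Insert 48:
  append 48 at index 5 → [-16, -6, 5, 11, 1, 48] (no swap needed)
Insert -33:
  append -33 at index 6 → [-16, -6, 5, 11, 1, 48, -33]
  -33 < parent 5 at index 2, swap → [-16, -6, -33, 11, 1, 48, 5]
  -33 < parent -16 at index 0, swap → [-33, -6, -16, 11, 1, 48, 5]
Insert 22:
  append 22 at index 7 → [-33, -6, -16, 11, 1, 48, 5, 22] (no swap needed)
Insert -7:
  append -7 at index 8 → [-33, -6, -16, 11, 1, 48, 5, 22, -7]
  -7 < parent 11 at index 3, swap → [-33, -6, -16, -7, 1, 48, 5, 22, 11]
  -7 < parent -6 at index 1, swap → [-33, -7, -16, -6, 1, 48, 5, 22, 11]
Insert 7:
  append 7 at index 9 → [-33, -7, -16, -6, 1, 48, 5, 22, 11, 7] (no swap needed)
Insert 44:
  append 44 at index 10 → [-33, -7, -16, -6, 1, 48, 5, 22, 11, 7, 44] (no swap needed)

[-33, -7, -16, -6, 1, 48, 5, 22, 11, 7, 44]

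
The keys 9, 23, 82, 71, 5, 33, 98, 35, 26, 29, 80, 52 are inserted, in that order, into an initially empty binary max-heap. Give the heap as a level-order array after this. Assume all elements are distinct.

[98, 80, 82, 35, 71, 52, 33, 9, 26, 5, 29, 23]

Insert 9:
  append 9 at index 0 → [9] (no swap needed)
Insert 23:
  append 23 at index 1 → [9, 23]
  23 > parent 9 at index 0, swap → [23, 9]
Insert 82:
  append 82 at index 2 → [23, 9, 82]
  82 > parent 23 at index 0, swap → [82, 9, 23]
Insert 71:
  append 71 at index 3 → [82, 9, 23, 71]
  71 > parent 9 at index 1, swap → [82, 71, 23, 9]
Insert 5:
  append 5 at index 4 → [82, 71, 23, 9, 5] (no swap needed)
Insert 33:
  append 33 at index 5 → [82, 71, 23, 9, 5, 33]
  33 > parent 23 at index 2, swap → [82, 71, 33, 9, 5, 23]
Insert 98:
  append 98 at index 6 → [82, 71, 33, 9, 5, 23, 98]
  98 > parent 33 at index 2, swap → [82, 71, 98, 9, 5, 23, 33]
  98 > parent 82 at index 0, swap → [98, 71, 82, 9, 5, 23, 33]
Insert 35:
  append 35 at index 7 → [98, 71, 82, 9, 5, 23, 33, 35]
  35 > parent 9 at index 3, swap → [98, 71, 82, 35, 5, 23, 33, 9]
Insert 26:
  append 26 at index 8 → [98, 71, 82, 35, 5, 23, 33, 9, 26] (no swap needed)
Insert 29:
  append 29 at index 9 → [98, 71, 82, 35, 5, 23, 33, 9, 26, 29]
  29 > parent 5 at index 4, swap → [98, 71, 82, 35, 29, 23, 33, 9, 26, 5]
Insert 80:
  append 80 at index 10 → [98, 71, 82, 35, 29, 23, 33, 9, 26, 5, 80]
  80 > parent 29 at index 4, swap → [98, 71, 82, 35, 80, 23, 33, 9, 26, 5, 29]
  80 > parent 71 at index 1, swap → [98, 80, 82, 35, 71, 23, 33, 9, 26, 5, 29]
Insert 52:
  append 52 at index 11 → [98, 80, 82, 35, 71, 23, 33, 9, 26, 5, 29, 52]
  52 > parent 23 at index 5, swap → [98, 80, 82, 35, 71, 52, 33, 9, 26, 5, 29, 23]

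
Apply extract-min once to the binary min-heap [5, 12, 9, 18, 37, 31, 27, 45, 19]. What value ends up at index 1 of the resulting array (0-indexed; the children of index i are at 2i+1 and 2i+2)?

12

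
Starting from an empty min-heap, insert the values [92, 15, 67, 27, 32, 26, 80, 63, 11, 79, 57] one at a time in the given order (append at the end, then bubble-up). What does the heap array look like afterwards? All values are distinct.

[11, 15, 26, 27, 32, 67, 80, 92, 63, 79, 57]

Insert 92:
  append 92 at index 0 → [92] (no swap needed)
Insert 15:
  append 15 at index 1 → [92, 15]
  15 < parent 92 at index 0, swap → [15, 92]
Insert 67:
  append 67 at index 2 → [15, 92, 67] (no swap needed)
Insert 27:
  append 27 at index 3 → [15, 92, 67, 27]
  27 < parent 92 at index 1, swap → [15, 27, 67, 92]
Insert 32:
  append 32 at index 4 → [15, 27, 67, 92, 32] (no swap needed)
Insert 26:
  append 26 at index 5 → [15, 27, 67, 92, 32, 26]
  26 < parent 67 at index 2, swap → [15, 27, 26, 92, 32, 67]
Insert 80:
  append 80 at index 6 → [15, 27, 26, 92, 32, 67, 80] (no swap needed)
Insert 63:
  append 63 at index 7 → [15, 27, 26, 92, 32, 67, 80, 63]
  63 < parent 92 at index 3, swap → [15, 27, 26, 63, 32, 67, 80, 92]
Insert 11:
  append 11 at index 8 → [15, 27, 26, 63, 32, 67, 80, 92, 11]
  11 < parent 63 at index 3, swap → [15, 27, 26, 11, 32, 67, 80, 92, 63]
  11 < parent 27 at index 1, swap → [15, 11, 26, 27, 32, 67, 80, 92, 63]
  11 < parent 15 at index 0, swap → [11, 15, 26, 27, 32, 67, 80, 92, 63]
Insert 79:
  append 79 at index 9 → [11, 15, 26, 27, 32, 67, 80, 92, 63, 79] (no swap needed)
Insert 57:
  append 57 at index 10 → [11, 15, 26, 27, 32, 67, 80, 92, 63, 79, 57] (no swap needed)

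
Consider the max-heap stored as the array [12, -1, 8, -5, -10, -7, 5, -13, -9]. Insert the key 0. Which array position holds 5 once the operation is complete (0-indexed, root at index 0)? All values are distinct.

6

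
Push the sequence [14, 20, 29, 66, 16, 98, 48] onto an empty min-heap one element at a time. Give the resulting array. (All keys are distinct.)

[14, 16, 29, 66, 20, 98, 48]

Insert 14:
  append 14 at index 0 → [14] (no swap needed)
Insert 20:
  append 20 at index 1 → [14, 20] (no swap needed)
Insert 29:
  append 29 at index 2 → [14, 20, 29] (no swap needed)
Insert 66:
  append 66 at index 3 → [14, 20, 29, 66] (no swap needed)
Insert 16:
  append 16 at index 4 → [14, 20, 29, 66, 16]
  16 < parent 20 at index 1, swap → [14, 16, 29, 66, 20]
Insert 98:
  append 98 at index 5 → [14, 16, 29, 66, 20, 98] (no swap needed)
Insert 48:
  append 48 at index 6 → [14, 16, 29, 66, 20, 98, 48] (no swap needed)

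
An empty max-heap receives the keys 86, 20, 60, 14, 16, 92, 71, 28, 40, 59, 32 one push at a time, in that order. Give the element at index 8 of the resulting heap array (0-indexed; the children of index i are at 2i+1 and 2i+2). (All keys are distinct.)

20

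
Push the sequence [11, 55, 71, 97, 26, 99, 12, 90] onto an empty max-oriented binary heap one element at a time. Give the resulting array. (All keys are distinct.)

[99, 90, 97, 71, 26, 55, 12, 11]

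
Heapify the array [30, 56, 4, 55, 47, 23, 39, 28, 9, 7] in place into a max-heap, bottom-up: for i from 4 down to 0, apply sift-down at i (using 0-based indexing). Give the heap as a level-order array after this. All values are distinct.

[56, 55, 39, 30, 47, 23, 4, 28, 9, 7]

sift down from index 4: already satisfies heap property
sift down from index 3: already satisfies heap property
sift down from index 2:
  4 vs larger child 39 at index 6, swap → [30, 56, 39, 55, 47, 23, 4, 28, 9, 7]
sift down from index 1: already satisfies heap property
sift down from index 0:
  30 vs larger child 56 at index 1, swap → [56, 30, 39, 55, 47, 23, 4, 28, 9, 7]
  30 vs larger child 55 at index 3, swap → [56, 55, 39, 30, 47, 23, 4, 28, 9, 7]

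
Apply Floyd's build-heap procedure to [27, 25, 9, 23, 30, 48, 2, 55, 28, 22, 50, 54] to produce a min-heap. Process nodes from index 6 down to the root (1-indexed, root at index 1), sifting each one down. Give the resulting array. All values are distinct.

[2, 22, 9, 23, 25, 48, 27, 55, 28, 30, 50, 54]

sift down from index 6: already satisfies heap property
sift down from index 5:
  30 vs smaller child 22 at index 10, swap → [27, 25, 9, 23, 22, 48, 2, 55, 28, 30, 50, 54]
sift down from index 4: already satisfies heap property
sift down from index 3:
  9 vs smaller child 2 at index 7, swap → [27, 25, 2, 23, 22, 48, 9, 55, 28, 30, 50, 54]
sift down from index 2:
  25 vs smaller child 22 at index 5, swap → [27, 22, 2, 23, 25, 48, 9, 55, 28, 30, 50, 54]
sift down from index 1:
  27 vs smaller child 2 at index 3, swap → [2, 22, 27, 23, 25, 48, 9, 55, 28, 30, 50, 54]
  27 vs smaller child 9 at index 7, swap → [2, 22, 9, 23, 25, 48, 27, 55, 28, 30, 50, 54]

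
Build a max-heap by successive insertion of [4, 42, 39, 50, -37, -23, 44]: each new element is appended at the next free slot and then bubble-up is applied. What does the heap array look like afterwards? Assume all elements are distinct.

Insert 4:
  append 4 at index 0 → [4] (no swap needed)
Insert 42:
  append 42 at index 1 → [4, 42]
  42 > parent 4 at index 0, swap → [42, 4]
Insert 39:
  append 39 at index 2 → [42, 4, 39] (no swap needed)
Insert 50:
  append 50 at index 3 → [42, 4, 39, 50]
  50 > parent 4 at index 1, swap → [42, 50, 39, 4]
  50 > parent 42 at index 0, swap → [50, 42, 39, 4]
Insert -37:
  append -37 at index 4 → [50, 42, 39, 4, -37] (no swap needed)
Insert -23:
  append -23 at index 5 → [50, 42, 39, 4, -37, -23] (no swap needed)
Insert 44:
  append 44 at index 6 → [50, 42, 39, 4, -37, -23, 44]
  44 > parent 39 at index 2, swap → [50, 42, 44, 4, -37, -23, 39]

[50, 42, 44, 4, -37, -23, 39]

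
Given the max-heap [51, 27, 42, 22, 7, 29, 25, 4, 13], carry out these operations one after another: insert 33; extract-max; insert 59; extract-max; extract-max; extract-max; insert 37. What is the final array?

[37, 29, 25, 27, 13, 7, 4, 22]

insert 33:
  append 33 at index 9 → [51, 27, 42, 22, 7, 29, 25, 4, 13, 33]
  33 > parent 7 at index 4, swap → [51, 27, 42, 22, 33, 29, 25, 4, 13, 7]
  33 > parent 27 at index 1, swap → [51, 33, 42, 22, 27, 29, 25, 4, 13, 7]
extract-max → returns 51:
  remove root 51; move last element 7 to root → [7, 33, 42, 22, 27, 29, 25, 4, 13]
  7 vs larger child 42 at index 2, swap → [42, 33, 7, 22, 27, 29, 25, 4, 13]
  7 vs larger child 29 at index 5, swap → [42, 33, 29, 22, 27, 7, 25, 4, 13]
insert 59:
  append 59 at index 9 → [42, 33, 29, 22, 27, 7, 25, 4, 13, 59]
  59 > parent 27 at index 4, swap → [42, 33, 29, 22, 59, 7, 25, 4, 13, 27]
  59 > parent 33 at index 1, swap → [42, 59, 29, 22, 33, 7, 25, 4, 13, 27]
  59 > parent 42 at index 0, swap → [59, 42, 29, 22, 33, 7, 25, 4, 13, 27]
extract-max → returns 59:
  remove root 59; move last element 27 to root → [27, 42, 29, 22, 33, 7, 25, 4, 13]
  27 vs larger child 42 at index 1, swap → [42, 27, 29, 22, 33, 7, 25, 4, 13]
  27 vs larger child 33 at index 4, swap → [42, 33, 29, 22, 27, 7, 25, 4, 13]
extract-max → returns 42:
  remove root 42; move last element 13 to root → [13, 33, 29, 22, 27, 7, 25, 4]
  13 vs larger child 33 at index 1, swap → [33, 13, 29, 22, 27, 7, 25, 4]
  13 vs larger child 27 at index 4, swap → [33, 27, 29, 22, 13, 7, 25, 4]
extract-max → returns 33:
  remove root 33; move last element 4 to root → [4, 27, 29, 22, 13, 7, 25]
  4 vs larger child 29 at index 2, swap → [29, 27, 4, 22, 13, 7, 25]
  4 vs larger child 25 at index 6, swap → [29, 27, 25, 22, 13, 7, 4]
insert 37:
  append 37 at index 7 → [29, 27, 25, 22, 13, 7, 4, 37]
  37 > parent 22 at index 3, swap → [29, 27, 25, 37, 13, 7, 4, 22]
  37 > parent 27 at index 1, swap → [29, 37, 25, 27, 13, 7, 4, 22]
  37 > parent 29 at index 0, swap → [37, 29, 25, 27, 13, 7, 4, 22]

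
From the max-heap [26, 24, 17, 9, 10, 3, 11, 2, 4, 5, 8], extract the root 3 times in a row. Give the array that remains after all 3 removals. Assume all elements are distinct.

extract-max #1 returns 26:
  remove root 26; move last element 8 to root → [8, 24, 17, 9, 10, 3, 11, 2, 4, 5]
  8 vs larger child 24 at index 1, swap → [24, 8, 17, 9, 10, 3, 11, 2, 4, 5]
  8 vs larger child 10 at index 4, swap → [24, 10, 17, 9, 8, 3, 11, 2, 4, 5]
extract-max #2 returns 24:
  remove root 24; move last element 5 to root → [5, 10, 17, 9, 8, 3, 11, 2, 4]
  5 vs larger child 17 at index 2, swap → [17, 10, 5, 9, 8, 3, 11, 2, 4]
  5 vs larger child 11 at index 6, swap → [17, 10, 11, 9, 8, 3, 5, 2, 4]
extract-max #3 returns 17:
  remove root 17; move last element 4 to root → [4, 10, 11, 9, 8, 3, 5, 2]
  4 vs larger child 11 at index 2, swap → [11, 10, 4, 9, 8, 3, 5, 2]
  4 vs larger child 5 at index 6, swap → [11, 10, 5, 9, 8, 3, 4, 2]

[11, 10, 5, 9, 8, 3, 4, 2]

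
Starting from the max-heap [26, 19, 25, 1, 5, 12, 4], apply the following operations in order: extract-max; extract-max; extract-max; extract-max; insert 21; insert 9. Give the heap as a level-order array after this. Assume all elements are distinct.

[21, 9, 4, 1, 5]

extract-max → returns 26:
  remove root 26; move last element 4 to root → [4, 19, 25, 1, 5, 12]
  4 vs larger child 25 at index 2, swap → [25, 19, 4, 1, 5, 12]
  4 vs only child 12 at index 5, swap → [25, 19, 12, 1, 5, 4]
extract-max → returns 25:
  remove root 25; move last element 4 to root → [4, 19, 12, 1, 5]
  4 vs larger child 19 at index 1, swap → [19, 4, 12, 1, 5]
  4 vs larger child 5 at index 4, swap → [19, 5, 12, 1, 4]
extract-max → returns 19:
  remove root 19; move last element 4 to root → [4, 5, 12, 1]
  4 vs larger child 12 at index 2, swap → [12, 5, 4, 1]
extract-max → returns 12:
  remove root 12; move last element 1 to root → [1, 5, 4]
  1 vs larger child 5 at index 1, swap → [5, 1, 4]
insert 21:
  append 21 at index 3 → [5, 1, 4, 21]
  21 > parent 1 at index 1, swap → [5, 21, 4, 1]
  21 > parent 5 at index 0, swap → [21, 5, 4, 1]
insert 9:
  append 9 at index 4 → [21, 5, 4, 1, 9]
  9 > parent 5 at index 1, swap → [21, 9, 4, 1, 5]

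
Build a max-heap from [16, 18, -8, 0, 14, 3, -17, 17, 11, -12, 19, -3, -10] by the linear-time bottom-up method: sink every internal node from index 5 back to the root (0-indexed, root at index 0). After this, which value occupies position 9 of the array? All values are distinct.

-12

sift down from index 5: already satisfies heap property
sift down from index 4:
  14 vs larger child 19 at index 10, swap → [16, 18, -8, 0, 19, 3, -17, 17, 11, -12, 14, -3, -10]
sift down from index 3:
  0 vs larger child 17 at index 7, swap → [16, 18, -8, 17, 19, 3, -17, 0, 11, -12, 14, -3, -10]
sift down from index 2:
  -8 vs larger child 3 at index 5, swap → [16, 18, 3, 17, 19, -8, -17, 0, 11, -12, 14, -3, -10]
  -8 vs larger child -3 at index 11, swap → [16, 18, 3, 17, 19, -3, -17, 0, 11, -12, 14, -8, -10]
sift down from index 1:
  18 vs larger child 19 at index 4, swap → [16, 19, 3, 17, 18, -3, -17, 0, 11, -12, 14, -8, -10]
sift down from index 0:
  16 vs larger child 19 at index 1, swap → [19, 16, 3, 17, 18, -3, -17, 0, 11, -12, 14, -8, -10]
  16 vs larger child 18 at index 4, swap → [19, 18, 3, 17, 16, -3, -17, 0, 11, -12, 14, -8, -10]
resulting array: [19, 18, 3, 17, 16, -3, -17, 0, 11, -12, 14, -8, -10]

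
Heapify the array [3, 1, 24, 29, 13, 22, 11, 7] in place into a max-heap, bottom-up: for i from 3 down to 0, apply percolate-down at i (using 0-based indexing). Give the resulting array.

sift down from index 3: already satisfies heap property
sift down from index 2: already satisfies heap property
sift down from index 1:
  1 vs larger child 29 at index 3, swap → [3, 29, 24, 1, 13, 22, 11, 7]
  1 vs only child 7 at index 7, swap → [3, 29, 24, 7, 13, 22, 11, 1]
sift down from index 0:
  3 vs larger child 29 at index 1, swap → [29, 3, 24, 7, 13, 22, 11, 1]
  3 vs larger child 13 at index 4, swap → [29, 13, 24, 7, 3, 22, 11, 1]

[29, 13, 24, 7, 3, 22, 11, 1]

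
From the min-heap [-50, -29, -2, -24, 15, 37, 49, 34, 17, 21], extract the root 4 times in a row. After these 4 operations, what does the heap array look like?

extract-min #1 returns -50:
  remove root -50; move last element 21 to root → [21, -29, -2, -24, 15, 37, 49, 34, 17]
  21 vs smaller child -29 at index 1, swap → [-29, 21, -2, -24, 15, 37, 49, 34, 17]
  21 vs smaller child -24 at index 3, swap → [-29, -24, -2, 21, 15, 37, 49, 34, 17]
  21 vs smaller child 17 at index 8, swap → [-29, -24, -2, 17, 15, 37, 49, 34, 21]
extract-min #2 returns -29:
  remove root -29; move last element 21 to root → [21, -24, -2, 17, 15, 37, 49, 34]
  21 vs smaller child -24 at index 1, swap → [-24, 21, -2, 17, 15, 37, 49, 34]
  21 vs smaller child 15 at index 4, swap → [-24, 15, -2, 17, 21, 37, 49, 34]
extract-min #3 returns -24:
  remove root -24; move last element 34 to root → [34, 15, -2, 17, 21, 37, 49]
  34 vs smaller child -2 at index 2, swap → [-2, 15, 34, 17, 21, 37, 49]
extract-min #4 returns -2:
  remove root -2; move last element 49 to root → [49, 15, 34, 17, 21, 37]
  49 vs smaller child 15 at index 1, swap → [15, 49, 34, 17, 21, 37]
  49 vs smaller child 17 at index 3, swap → [15, 17, 34, 49, 21, 37]

[15, 17, 34, 49, 21, 37]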